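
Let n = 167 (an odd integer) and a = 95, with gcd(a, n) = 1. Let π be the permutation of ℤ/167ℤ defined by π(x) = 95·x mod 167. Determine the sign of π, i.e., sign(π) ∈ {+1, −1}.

-1

Start at x=30: 30 → 11 → 43 → 77 → 134 → 38 → 103 → … (one orbit).
2 cycles of lengths [166, 1].
2 cycles on 167: each ℓ→(−1)^(ℓ−1), product (−1)^165 = -1.
Via Zolotarev, sign(π_{95}) = (95|167) = -1.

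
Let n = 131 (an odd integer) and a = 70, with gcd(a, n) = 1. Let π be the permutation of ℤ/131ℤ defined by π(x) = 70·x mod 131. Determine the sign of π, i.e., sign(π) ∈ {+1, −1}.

Start at x=61: 61 → 78 → 89 → 73 → 1 → 70 → 53 → … (one orbit).
Decompose π into cycles: lengths [10, 10, 10, 10, 10, 10, 10, 10, 10, 10, 10, 10, 10, 1] (14 cycles, including the fixed point 0).
sign(π) = (−1)^{n − #cycles} = (−1)^{131−14} = (−1)^117 = -1.
Zolotarev: (70|131) = -1, matching the cycle-count sign.

-1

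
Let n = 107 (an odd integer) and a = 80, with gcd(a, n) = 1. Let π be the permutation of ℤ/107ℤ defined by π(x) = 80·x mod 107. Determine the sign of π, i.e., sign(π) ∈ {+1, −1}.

-1

Trace 42: π^k(42) = [42, 43, 16, 103, 1, 80, 87] for k=0..6.
Cycle lengths of π_80 on ℤ/107ℤ: [106, 1]; 2 cycles in total.
107 − 2 = 105 transpositions; sign(π) = (−1)^105 = -1.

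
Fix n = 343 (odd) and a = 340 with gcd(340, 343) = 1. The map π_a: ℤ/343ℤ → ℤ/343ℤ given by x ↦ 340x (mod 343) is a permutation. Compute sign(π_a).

+1

Trace 212: π^k(212) = [212, 50, 193, 107, 22, 277, 198] for k=0..6.
7 cycles of lengths [147, 147, 21, 21, 3, 3, 1].
sign(π) = (−1)^{n − #cycles} = (−1)^{343−7} = (−1)^336 = +1.
The Jacobi symbol (340|343) = +1 (Zolotarev) agrees.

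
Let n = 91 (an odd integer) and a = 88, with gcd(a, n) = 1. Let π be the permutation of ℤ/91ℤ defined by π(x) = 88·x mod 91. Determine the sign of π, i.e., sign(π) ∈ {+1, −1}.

Orbit of 64 under x↦88x: [64, 81, 30, 1, 88, 9]… (length divides ord_91(88)).
Cycle type of π: 6×14 + 3×2 + 1; total 17 cycles.
Σ(ℓ_i−1) = 91−17 = 74; sign = (−1)^74 = +1.
The Jacobi symbol (88|91) = +1 (Zolotarev) agrees.

+1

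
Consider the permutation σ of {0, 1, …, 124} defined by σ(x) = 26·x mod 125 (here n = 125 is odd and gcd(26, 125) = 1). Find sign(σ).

Orbit of 76 under x↦26x: [76, 101, 1, 26, 51]… (length divides ord_125(26)).
Decompose π into cycles: lengths [5, 5, 5, 5, 5, 5, 5, 5, 5, 5, 5, 5, 5, 5, 5, 5, 5, 5, 5, 5, 1, 1, 1, 1, 1, 1, 1, 1, 1, 1, 1, 1, 1, 1, 1, 1, 1, 1, 1, 1, 1, 1, 1, 1, 1] (45 cycles, including the fixed point 0).
Σ(ℓ_i−1) = 125−45 = 80; sign = (−1)^80 = +1.
(26|125)_J = +1 (Zolotarev's lemma cross-check).

+1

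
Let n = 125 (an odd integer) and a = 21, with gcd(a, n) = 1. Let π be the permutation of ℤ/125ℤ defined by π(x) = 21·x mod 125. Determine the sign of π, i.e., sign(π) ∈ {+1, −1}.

Trace 16: π^k(16) = [16, 86, 56, 51, 71, 116, 61] for k=0..6.
Cycle type of π: 25×4 + 5×4 + 1×5; total 13 cycles.
Σ(ℓ_i−1) = 125−13 = 112; sign = (−1)^112 = +1.

+1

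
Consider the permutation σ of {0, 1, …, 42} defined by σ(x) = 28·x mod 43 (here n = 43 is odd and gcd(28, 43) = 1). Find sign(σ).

Orbit of 19 under x↦28x: [19, 16, 18, 31, 8, 9, 37]… (length divides ord_43(28)).
2 cycles of lengths [42, 1].
n − c = 43 − 2 = 41; sign = (−1)^41 = -1.

-1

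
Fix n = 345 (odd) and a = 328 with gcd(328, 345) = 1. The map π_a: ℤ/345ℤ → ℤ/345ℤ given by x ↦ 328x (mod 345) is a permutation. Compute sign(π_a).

-1

Orbit of 151 under x↦328x: [151, 193, 169, 232, 196, 118, 64]… (length divides ord_345(328)).
Cycle type of π: 44×6 + 11×6 + 4×3 + 1×3; total 18 cycles.
sign(π) = (−1)^{n − #cycles} = (−1)^{345−18} = (−1)^327 = -1.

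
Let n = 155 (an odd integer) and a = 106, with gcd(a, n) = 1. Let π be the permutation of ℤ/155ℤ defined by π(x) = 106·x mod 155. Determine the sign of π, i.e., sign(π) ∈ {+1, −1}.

-1

Trace 121: π^k(121) = [121, 116, 51, 136, 1, 106, 76] for k=0..6.
Cycle lengths of π_106 on ℤ/155ℤ: [30, 30, 30, 30, 30, 1, 1, 1, 1, 1]; 10 cycles in total.
n − c = 155 − 10 = 145; sign = (−1)^145 = -1.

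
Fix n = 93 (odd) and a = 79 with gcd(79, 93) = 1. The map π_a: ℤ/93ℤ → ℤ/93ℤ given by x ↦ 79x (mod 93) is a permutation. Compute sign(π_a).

Orbit of 64 under x↦79x: [64, 34, 82, 61, 76, 52, 16]… (length divides ord_93(79)).
The orbit structure of x ↦ 79x mod 93: 6 orbits of sizes [30, 30, 30, 1, 1, 1].
With 6 cycles on 93 points, sign = (−1)^{93−6} = -1.
Zolotarev: (79|93) = -1, matching the cycle-count sign.

-1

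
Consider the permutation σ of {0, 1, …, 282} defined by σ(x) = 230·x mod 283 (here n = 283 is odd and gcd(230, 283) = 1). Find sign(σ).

Start at x=240: 240 → 15 → 54 → 251 → 281 → 106 → 42 → … (one orbit).
π_230 has 7 disjoint cycles with lengths [47, 47, 47, 47, 47, 47, 1] on {0,…,282}.
7 cycles on 283: each ℓ→(−1)^(ℓ−1), product (−1)^276 = +1.

+1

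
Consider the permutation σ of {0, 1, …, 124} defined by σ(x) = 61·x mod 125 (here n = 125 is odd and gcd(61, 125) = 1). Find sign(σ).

+1

Orbit of 91 under x↦61x: [91, 51, 111, 21, 31, 16, 101]… (length divides ord_125(61)).
13 cycles of lengths [25, 25, 25, 25, 5, 5, 5, 5, 1, 1, 1, 1, 1].
n − c = 125 − 13 = 112; sign = (−1)^112 = +1.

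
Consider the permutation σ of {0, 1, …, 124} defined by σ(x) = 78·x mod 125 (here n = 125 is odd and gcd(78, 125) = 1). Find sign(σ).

Start at x=62: 62 → 86 → 83 → 99 → 97 → 66 → 23 → … (one orbit).
π_78 has 4 disjoint cycles with lengths [100, 20, 4, 1] on {0,…,124}.
125 − 4 = 121 transpositions; sign(π) = (−1)^121 = -1.
Zolotarev: (78|125) = -1, matching the cycle-count sign.

-1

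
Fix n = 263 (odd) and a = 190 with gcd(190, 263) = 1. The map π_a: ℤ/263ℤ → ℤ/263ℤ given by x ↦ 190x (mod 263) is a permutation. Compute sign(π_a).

Orbit of 151 under x↦190x: [151, 23, 162, 9, 132, 95, 166]… (length divides ord_263(190)).
Cycle type of π: 131×2 + 1; total 3 cycles.
With 3 cycles on 263 points, sign = (−1)^{263−3} = +1.
Via Zolotarev, sign(π_{190}) = (190|263) = +1.

+1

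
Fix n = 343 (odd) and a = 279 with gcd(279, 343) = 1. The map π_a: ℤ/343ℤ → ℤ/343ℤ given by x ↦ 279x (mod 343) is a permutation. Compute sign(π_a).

-1

Orbit of 300 under x↦279x: [300, 8, 174, 183, 293, 113, 314]… (length divides ord_343(279)).
Cycle lengths of π_279 on ℤ/343ℤ: [98, 98, 98, 14, 14, 14, 2, 2, 2, 1]; 10 cycles in total.
With 10 cycles on 343 points, sign = (−1)^{343−10} = -1.
Via Zolotarev, sign(π_{279}) = (279|343) = -1.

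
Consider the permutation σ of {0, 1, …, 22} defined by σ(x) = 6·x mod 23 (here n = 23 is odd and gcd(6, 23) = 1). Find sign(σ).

Trace 9: π^k(9) = [9, 8, 2, 12, 3, 18, 16] for k=0..6.
3 cycles of lengths [11, 11, 1].
23 − 3 = 20 transpositions; sign(π) = (−1)^20 = +1.
Via Zolotarev, sign(π_{6}) = (6|23) = +1.

+1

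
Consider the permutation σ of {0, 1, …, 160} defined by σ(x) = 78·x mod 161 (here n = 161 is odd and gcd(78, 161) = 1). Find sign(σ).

+1

Orbit of 85 under x↦78x: [85, 29, 8, 141, 50, 36, 71]… (length divides ord_161(78)).
Cycle type of π: 11×14 + 1×7; total 21 cycles.
sign(π) = (−1)^{n − #cycles} = (−1)^{161−21} = (−1)^140 = +1.
Check: (78/161) = +1 by Zolotarev.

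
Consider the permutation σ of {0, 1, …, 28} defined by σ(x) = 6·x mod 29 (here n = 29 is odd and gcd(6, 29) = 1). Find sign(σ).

+1

Start at x=7: 7 → 13 → 20 → 4 → 24 → 28 → 23 → … (one orbit).
The orbit structure of x ↦ 6x mod 29: 3 orbits of sizes [14, 14, 1].
29 − 3 = 26 transpositions; sign(π) = (−1)^26 = +1.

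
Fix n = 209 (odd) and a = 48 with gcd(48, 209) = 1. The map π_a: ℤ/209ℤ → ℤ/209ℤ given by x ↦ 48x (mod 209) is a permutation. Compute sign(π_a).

Start at x=49: 49 → 53 → 36 → 56 → 180 → 71 → 64 → … (one orbit).
Cycle lengths of π_48 on ℤ/209ℤ: [90, 90, 18, 5, 5, 1]; 6 cycles in total.
sign(π) = (−1)^{n − #cycles} = (−1)^{209−6} = (−1)^203 = -1.
The Jacobi symbol (48|209) = -1 (Zolotarev) agrees.

-1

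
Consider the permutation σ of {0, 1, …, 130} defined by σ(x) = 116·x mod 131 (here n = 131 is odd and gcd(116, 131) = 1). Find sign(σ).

-1

Orbit of 103 under x↦116x: [103, 27, 119, 49, 51, 21, 78]… (length divides ord_131(116)).
π_116 has 2 disjoint cycles with lengths [130, 1] on {0,…,130}.
131 − 2 = 129 transpositions; sign(π) = (−1)^129 = -1.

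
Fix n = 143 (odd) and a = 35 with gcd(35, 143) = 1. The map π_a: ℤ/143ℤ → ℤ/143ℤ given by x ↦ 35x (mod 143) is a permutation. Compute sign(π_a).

Orbit of 126 under x↦35x: [126, 120, 53, 139, 3, 105, 100]… (length divides ord_143(35)).
Cycle type of π: 30×4 + 10 + 3×4 + 1; total 10 cycles.
143 − 10 = 133 transpositions; sign(π) = (−1)^133 = -1.

-1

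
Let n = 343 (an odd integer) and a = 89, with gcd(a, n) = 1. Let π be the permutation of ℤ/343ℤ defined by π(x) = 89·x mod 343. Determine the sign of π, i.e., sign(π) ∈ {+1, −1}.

-1

Start at x=87: 87 → 197 → 40 → 130 → 251 → 44 → 143 → … (one orbit).
Decompose π into cycles: lengths [294, 42, 6, 1] (4 cycles, including the fixed point 0).
sign(π) = (−1)^{n − #cycles} = (−1)^{343−4} = (−1)^339 = -1.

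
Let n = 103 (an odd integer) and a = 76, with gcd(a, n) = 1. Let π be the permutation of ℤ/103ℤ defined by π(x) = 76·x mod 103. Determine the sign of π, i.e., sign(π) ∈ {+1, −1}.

Trace 100: π^k(100) = [100, 81, 79, 30, 14, 34, 9] for k=0..6.
π_76 has 7 disjoint cycles with lengths [17, 17, 17, 17, 17, 17, 1] on {0,…,102}.
sign(π) = (−1)^{n − #cycles} = (−1)^{103−7} = (−1)^96 = +1.
Via Zolotarev, sign(π_{76}) = (76|103) = +1.

+1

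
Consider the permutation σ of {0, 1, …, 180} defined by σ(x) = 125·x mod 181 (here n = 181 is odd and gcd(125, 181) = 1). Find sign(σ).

Start at x=42: 42 → 1 → 125 → 59 → 135 → 42 (one orbit).
Cycle lengths of π_125 on ℤ/181ℤ: [5, 5, 5, 5, 5, 5, 5, 5, 5, 5, 5, 5, 5, 5, 5, 5, 5, 5, 5, 5, 5, 5, 5, 5, 5, 5, 5, 5, 5, 5, 5, 5, 5, 5, 5, 5, 1]; 37 cycles in total.
Σ(ℓ_i−1) = 181−37 = 144; sign = (−1)^144 = +1.
Check: (125/181) = +1 by Zolotarev.

+1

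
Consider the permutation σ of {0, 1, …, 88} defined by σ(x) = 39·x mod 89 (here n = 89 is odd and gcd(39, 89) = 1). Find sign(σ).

+1

Start at x=78: 78 → 16 → 1 → 39 → 8 → 45 → 64 → … (one orbit).
Cycle lengths of π_39 on ℤ/89ℤ: [11, 11, 11, 11, 11, 11, 11, 11, 1]; 9 cycles in total.
n − c = 89 − 9 = 80; sign = (−1)^80 = +1.
Check: (39/89) = +1 by Zolotarev.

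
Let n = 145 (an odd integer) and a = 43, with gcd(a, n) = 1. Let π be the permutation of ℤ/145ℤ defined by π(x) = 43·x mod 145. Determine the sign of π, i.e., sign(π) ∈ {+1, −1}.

Start at x=141: 141 → 118 → 144 → 102 → 36 → 98 → 9 → … (one orbit).
7 cycles of lengths [28, 28, 28, 28, 28, 4, 1].
145 − 7 = 138 transpositions; sign(π) = (−1)^138 = +1.
Check: (43/145) = +1 by Zolotarev.

+1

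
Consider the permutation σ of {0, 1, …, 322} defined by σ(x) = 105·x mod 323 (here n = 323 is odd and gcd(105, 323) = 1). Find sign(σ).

+1

Start at x=141: 141 → 270 → 249 → 305 → 48 → 195 → 126 → … (one orbit).
Cycle lengths of π_105 on ℤ/323ℤ: [144, 144, 18, 16, 1]; 5 cycles in total.
Σ(ℓ_i−1) = 323−5 = 318; sign = (−1)^318 = +1.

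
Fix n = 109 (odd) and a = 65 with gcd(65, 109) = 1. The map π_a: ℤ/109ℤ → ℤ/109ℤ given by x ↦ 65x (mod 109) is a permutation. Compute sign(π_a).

Orbit of 11 under x↦65x: [11, 61, 41, 49, 24, 34, 30]… (length divides ord_109(65)).
Decompose π into cycles: lengths [108, 1] (2 cycles, including the fixed point 0).
n − c = 109 − 2 = 107; sign = (−1)^107 = -1.

-1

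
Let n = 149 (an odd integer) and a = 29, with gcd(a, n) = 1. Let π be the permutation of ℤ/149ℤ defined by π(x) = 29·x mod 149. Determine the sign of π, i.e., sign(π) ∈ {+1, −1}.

+1

Start at x=29: 29 → 96 → 102 → 127 → 107 → 123 → 140 → … (one orbit).
Decompose π into cycles: lengths [37, 37, 37, 37, 1] (5 cycles, including the fixed point 0).
sign(π) = (−1)^{n − #cycles} = (−1)^{149−5} = (−1)^144 = +1.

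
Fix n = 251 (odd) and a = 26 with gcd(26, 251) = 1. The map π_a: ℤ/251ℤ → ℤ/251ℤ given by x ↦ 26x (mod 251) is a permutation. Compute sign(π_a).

-1

Orbit of 124 under x↦26x: [124, 212, 241, 242, 17, 191, 197]… (length divides ord_251(26)).
Decompose π into cycles: lengths [250, 1] (2 cycles, including the fixed point 0).
2 cycles on 251: each ℓ→(−1)^(ℓ−1), product (−1)^249 = -1.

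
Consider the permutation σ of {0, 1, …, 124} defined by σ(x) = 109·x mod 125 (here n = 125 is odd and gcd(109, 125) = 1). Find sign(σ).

+1

Start at x=34: 34 → 81 → 79 → 111 → 99 → 41 → 94 → … (one orbit).
7 cycles of lengths [50, 50, 10, 10, 2, 2, 1].
125 − 7 = 118 transpositions; sign(π) = (−1)^118 = +1.
(109|125)_J = +1 (Zolotarev's lemma cross-check).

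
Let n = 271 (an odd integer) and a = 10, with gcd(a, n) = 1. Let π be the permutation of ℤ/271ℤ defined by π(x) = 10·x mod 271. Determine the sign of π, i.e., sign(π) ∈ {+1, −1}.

Start at x=187: 187 → 244 → 1 → 10 → 100 → 187 (one orbit).
Decompose π into cycles: lengths [5, 5, 5, 5, 5, 5, 5, 5, 5, 5, 5, 5, 5, 5, 5, 5, 5, 5, 5, 5, 5, 5, 5, 5, 5, 5, 5, 5, 5, 5, 5, 5, 5, 5, 5, 5, 5, 5, 5, 5, 5, 5, 5, 5, 5, 5, 5, 5, 5, 5, 5, 5, 5, 5, 1] (55 cycles, including the fixed point 0).
sign(π) = (−1)^{n − #cycles} = (−1)^{271−55} = (−1)^216 = +1.

+1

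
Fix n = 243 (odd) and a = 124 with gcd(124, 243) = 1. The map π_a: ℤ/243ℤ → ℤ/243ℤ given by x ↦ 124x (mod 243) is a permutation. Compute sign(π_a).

+1

Orbit of 85 under x↦124x: [85, 91, 106, 22, 55, 16, 40]… (length divides ord_243(124)).
Cycle type of π: 81×2 + 27×2 + 9×2 + 3×2 + 1×3; total 11 cycles.
Σ(ℓ_i−1) = 243−11 = 232; sign = (−1)^232 = +1.
Zolotarev: (124|243) = +1, matching the cycle-count sign.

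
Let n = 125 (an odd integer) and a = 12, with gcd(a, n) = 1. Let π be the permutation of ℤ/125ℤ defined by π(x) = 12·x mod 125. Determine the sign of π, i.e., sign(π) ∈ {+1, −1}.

-1

Start at x=113: 113 → 106 → 22 → 14 → 43 → 16 → 67 → … (one orbit).
4 cycles of lengths [100, 20, 4, 1].
125 − 4 = 121 transpositions; sign(π) = (−1)^121 = -1.
Zolotarev: (12|125) = -1, matching the cycle-count sign.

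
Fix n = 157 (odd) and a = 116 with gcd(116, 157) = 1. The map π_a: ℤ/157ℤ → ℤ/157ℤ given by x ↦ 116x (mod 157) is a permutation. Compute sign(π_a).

-1

Start at x=8: 8 → 143 → 103 → 16 → 129 → 49 → 32 → … (one orbit).
π_116 has 4 disjoint cycles with lengths [52, 52, 52, 1] on {0,…,156}.
4 cycles on 157: each ℓ→(−1)^(ℓ−1), product (−1)^153 = -1.
Via Zolotarev, sign(π_{116}) = (116|157) = -1.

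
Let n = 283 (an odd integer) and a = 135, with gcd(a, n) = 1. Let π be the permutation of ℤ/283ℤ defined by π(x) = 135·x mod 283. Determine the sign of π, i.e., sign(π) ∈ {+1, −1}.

+1

Start at x=15: 15 → 44 → 280 → 161 → 227 → 81 → 181 → … (one orbit).
π_135 has 3 disjoint cycles with lengths [141, 141, 1] on {0,…,282}.
With 3 cycles on 283 points, sign = (−1)^{283−3} = +1.
(135|283)_J = +1 (Zolotarev's lemma cross-check).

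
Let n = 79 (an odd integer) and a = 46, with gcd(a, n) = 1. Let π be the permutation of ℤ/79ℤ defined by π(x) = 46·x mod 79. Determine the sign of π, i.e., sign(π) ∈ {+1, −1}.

+1

Start at x=46: 46 → 62 → 8 → 52 → 22 → 64 → 21 → … (one orbit).
Cycle lengths of π_46 on ℤ/79ℤ: [13, 13, 13, 13, 13, 13, 1]; 7 cycles in total.
7 cycles on 79: each ℓ→(−1)^(ℓ−1), product (−1)^72 = +1.
Zolotarev: (46|79) = +1, matching the cycle-count sign.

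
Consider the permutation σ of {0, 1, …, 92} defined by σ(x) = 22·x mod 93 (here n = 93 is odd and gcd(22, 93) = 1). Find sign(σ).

-1

Trace 4: π^k(4) = [4, 88, 76, 91, 49, 55, 1] for k=0..6.
The orbit structure of x ↦ 22x mod 93: 6 orbits of sizes [30, 30, 30, 1, 1, 1].
Σ(ℓ_i−1) = 93−6 = 87; sign = (−1)^87 = -1.
Zolotarev: (22|93) = -1, matching the cycle-count sign.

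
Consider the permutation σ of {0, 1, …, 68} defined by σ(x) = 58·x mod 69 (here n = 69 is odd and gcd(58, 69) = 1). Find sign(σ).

+1

Orbit of 52 under x↦58x: [52, 49, 13, 64, 55, 16, 31]… (length divides ord_69(58)).
Cycle type of π: 11×6 + 1×3; total 9 cycles.
69 − 9 = 60 transpositions; sign(π) = (−1)^60 = +1.
(58|69)_J = +1 (Zolotarev's lemma cross-check).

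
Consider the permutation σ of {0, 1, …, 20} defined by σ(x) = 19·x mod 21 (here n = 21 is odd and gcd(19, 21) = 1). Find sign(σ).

-1

Orbit of 13 under x↦19x: [13, 16, 10, 1, 19, 4]… (length divides ord_21(19)).
The orbit structure of x ↦ 19x mod 21: 6 orbits of sizes [6, 6, 6, 1, 1, 1].
With 6 cycles on 21 points, sign = (−1)^{21−6} = -1.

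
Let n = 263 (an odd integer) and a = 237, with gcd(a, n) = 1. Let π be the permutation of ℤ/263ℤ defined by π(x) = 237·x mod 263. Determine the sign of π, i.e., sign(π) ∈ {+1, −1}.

Orbit of 86 under x↦237x: [86, 131, 13, 188, 109, 59, 44]… (length divides ord_263(237)).
π_237 has 2 disjoint cycles with lengths [262, 1] on {0,…,262}.
sign(π) = (−1)^{n − #cycles} = (−1)^{263−2} = (−1)^261 = -1.
Zolotarev: (237|263) = -1, matching the cycle-count sign.

-1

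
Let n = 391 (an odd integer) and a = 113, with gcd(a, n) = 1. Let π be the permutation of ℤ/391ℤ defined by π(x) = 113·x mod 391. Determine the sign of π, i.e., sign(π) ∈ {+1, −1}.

+1

Trace 220: π^k(220) = [220, 227, 236, 80, 47, 228, 349] for k=0..6.
Cycle type of π: 176×2 + 22 + 16 + 1; total 5 cycles.
Σ(ℓ_i−1) = 391−5 = 386; sign = (−1)^386 = +1.
Zolotarev: (113|391) = +1, matching the cycle-count sign.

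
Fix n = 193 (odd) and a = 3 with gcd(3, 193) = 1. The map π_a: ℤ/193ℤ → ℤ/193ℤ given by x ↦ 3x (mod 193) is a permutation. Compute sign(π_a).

Trace 190: π^k(190) = [190, 184, 166, 112, 143, 43, 129] for k=0..6.
Cycle type of π: 16×12 + 1; total 13 cycles.
sign(π) = (−1)^{n − #cycles} = (−1)^{193−13} = (−1)^180 = +1.

+1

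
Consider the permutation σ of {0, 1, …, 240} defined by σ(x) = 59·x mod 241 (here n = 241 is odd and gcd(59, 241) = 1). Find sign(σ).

+1

Trace 49: π^k(49) = [49, 240, 182, 134, 194, 119, 32] for k=0..6.
Decompose π into cycles: lengths [120, 120, 1] (3 cycles, including the fixed point 0).
3 cycles on 241: each ℓ→(−1)^(ℓ−1), product (−1)^238 = +1.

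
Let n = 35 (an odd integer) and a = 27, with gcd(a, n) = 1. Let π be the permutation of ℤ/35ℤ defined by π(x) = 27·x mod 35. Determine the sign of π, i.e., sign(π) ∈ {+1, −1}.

Trace 27: π^k(27) = [27, 29, 13, 1] for k=0..3.
Cycle lengths of π_27 on ℤ/35ℤ: [4, 4, 4, 4, 4, 4, 4, 2, 2, 2, 1]; 11 cycles in total.
n − c = 35 − 11 = 24; sign = (−1)^24 = +1.
Zolotarev: (27|35) = +1, matching the cycle-count sign.

+1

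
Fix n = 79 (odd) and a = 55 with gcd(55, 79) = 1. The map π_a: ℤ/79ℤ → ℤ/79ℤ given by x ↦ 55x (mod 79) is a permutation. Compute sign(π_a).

+1

Trace 1: π^k(1) = [1, 55, 23] for k=0..2.
Decompose π into cycles: lengths [3, 3, 3, 3, 3, 3, 3, 3, 3, 3, 3, 3, 3, 3, 3, 3, 3, 3, 3, 3, 3, 3, 3, 3, 3, 3, 1] (27 cycles, including the fixed point 0).
79 − 27 = 52 transpositions; sign(π) = (−1)^52 = +1.
Via Zolotarev, sign(π_{55}) = (55|79) = +1.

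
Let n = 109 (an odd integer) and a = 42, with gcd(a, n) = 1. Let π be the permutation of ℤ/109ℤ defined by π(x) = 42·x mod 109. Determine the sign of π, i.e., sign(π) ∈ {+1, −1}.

Start at x=76: 76 → 31 → 103 → 75 → 98 → 83 → 107 → … (one orbit).
Cycle lengths of π_42 on ℤ/109ℤ: [108, 1]; 2 cycles in total.
With 2 cycles on 109 points, sign = (−1)^{109−2} = -1.

-1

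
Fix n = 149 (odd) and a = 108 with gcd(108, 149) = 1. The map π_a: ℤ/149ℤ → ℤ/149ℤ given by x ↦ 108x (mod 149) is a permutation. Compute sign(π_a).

-1

Trace 61: π^k(61) = [61, 32, 29, 3, 26, 126, 49] for k=0..6.
2 cycles of lengths [148, 1].
149 − 2 = 147 transpositions; sign(π) = (−1)^147 = -1.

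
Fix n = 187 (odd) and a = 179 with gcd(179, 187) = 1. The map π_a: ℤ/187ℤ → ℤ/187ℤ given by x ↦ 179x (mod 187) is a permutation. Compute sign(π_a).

Orbit of 15 under x↦179x: [15, 67, 25, 174, 104, 103, 111]… (length divides ord_187(179)).
Decompose π into cycles: lengths [40, 40, 40, 40, 8, 8, 5, 5, 1] (9 cycles, including the fixed point 0).
sign(π) = (−1)^{n − #cycles} = (−1)^{187−9} = (−1)^178 = +1.

+1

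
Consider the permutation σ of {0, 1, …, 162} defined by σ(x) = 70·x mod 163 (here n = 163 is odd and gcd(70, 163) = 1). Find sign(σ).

Trace 111: π^k(111) = [111, 109, 132, 112, 16, 142, 160] for k=0..6.
2 cycles of lengths [162, 1].
n − c = 163 − 2 = 161; sign = (−1)^161 = -1.

-1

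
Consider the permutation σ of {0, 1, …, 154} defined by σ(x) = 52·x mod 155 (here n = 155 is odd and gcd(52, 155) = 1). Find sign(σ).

+1

Orbit of 88 under x↦52x: [88, 81, 27, 9, 3, 1, 52]… (length divides ord_155(52)).
Cycle type of π: 60×2 + 30 + 4 + 1; total 5 cycles.
sign(π) = (−1)^{n − #cycles} = (−1)^{155−5} = (−1)^150 = +1.
Check: (52/155) = +1 by Zolotarev.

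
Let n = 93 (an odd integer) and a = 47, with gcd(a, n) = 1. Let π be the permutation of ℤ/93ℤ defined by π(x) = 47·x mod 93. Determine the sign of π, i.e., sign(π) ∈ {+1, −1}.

Trace 35: π^k(35) = [35, 64, 32, 16, 8, 4, 2] for k=0..6.
14 cycles of lengths [10, 10, 10, 10, 10, 10, 5, 5, 5, 5, 5, 5, 2, 1].
14 cycles on 93: each ℓ→(−1)^(ℓ−1), product (−1)^79 = -1.

-1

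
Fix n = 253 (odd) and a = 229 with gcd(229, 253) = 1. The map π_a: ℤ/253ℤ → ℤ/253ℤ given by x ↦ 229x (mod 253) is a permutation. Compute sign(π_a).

-1

Orbit of 47 under x↦229x: [47, 137, 1, 229, 70, 91, 93]… (length divides ord_253(229)).
36 cycles of lengths [10, 10, 10, 10, 10, 10, 10, 10, 10, 10, 10, 10, 10, 10, 10, 10, 10, 10, 10, 10, 10, 10, 5, 5, 2, 2, 2, 2, 2, 2, 2, 2, 2, 2, 2, 1].
With 36 cycles on 253 points, sign = (−1)^{253−36} = -1.
The Jacobi symbol (229|253) = -1 (Zolotarev) agrees.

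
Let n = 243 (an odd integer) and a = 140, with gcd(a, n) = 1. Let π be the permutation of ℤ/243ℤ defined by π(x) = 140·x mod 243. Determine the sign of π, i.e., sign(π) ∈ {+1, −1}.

Trace 80: π^k(80) = [80, 22, 164, 118, 239, 169, 89] for k=0..6.
Decompose π into cycles: lengths [162, 54, 18, 6, 2, 1] (6 cycles, including the fixed point 0).
Σ(ℓ_i−1) = 243−6 = 237; sign = (−1)^237 = -1.
(140|243)_J = -1 (Zolotarev's lemma cross-check).

-1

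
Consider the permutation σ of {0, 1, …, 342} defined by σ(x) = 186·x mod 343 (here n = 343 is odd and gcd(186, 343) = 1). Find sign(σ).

Start at x=310: 310 → 36 → 179 → 23 → 162 → 291 → 275 → … (one orbit).
The orbit structure of x ↦ 186x mod 343: 7 orbits of sizes [147, 147, 21, 21, 3, 3, 1].
n − c = 343 − 7 = 336; sign = (−1)^336 = +1.

+1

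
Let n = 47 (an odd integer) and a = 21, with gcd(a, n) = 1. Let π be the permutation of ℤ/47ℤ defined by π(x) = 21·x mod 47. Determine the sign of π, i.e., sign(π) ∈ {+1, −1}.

Trace 2: π^k(2) = [2, 42, 36, 4, 37, 25, 8] for k=0..6.
π_21 has 3 disjoint cycles with lengths [23, 23, 1] on {0,…,46}.
sign(π) = (−1)^{n − #cycles} = (−1)^{47−3} = (−1)^44 = +1.
Zolotarev: (21|47) = +1, matching the cycle-count sign.

+1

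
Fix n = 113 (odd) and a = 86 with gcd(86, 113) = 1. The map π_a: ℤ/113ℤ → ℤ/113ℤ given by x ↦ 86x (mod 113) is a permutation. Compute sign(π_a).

Start at x=78: 78 → 41 → 23 → 57 → 43 → 82 → 46 → … (one orbit).
π_86 has 2 disjoint cycles with lengths [112, 1] on {0,…,112}.
113 − 2 = 111 transpositions; sign(π) = (−1)^111 = -1.
Check: (86/113) = -1 by Zolotarev.

-1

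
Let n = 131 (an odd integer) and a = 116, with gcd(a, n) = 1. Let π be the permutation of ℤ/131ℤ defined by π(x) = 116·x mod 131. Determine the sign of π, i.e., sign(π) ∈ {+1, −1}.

-1

Start at x=89: 89 → 106 → 113 → 8 → 11 → 97 → 117 → … (one orbit).
Cycle lengths of π_116 on ℤ/131ℤ: [130, 1]; 2 cycles in total.
2 cycles on 131: each ℓ→(−1)^(ℓ−1), product (−1)^129 = -1.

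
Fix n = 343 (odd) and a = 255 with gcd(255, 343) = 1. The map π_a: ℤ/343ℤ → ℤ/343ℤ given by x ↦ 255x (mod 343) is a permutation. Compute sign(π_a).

-1

Start at x=80: 80 → 163 → 62 → 32 → 271 → 162 → 150 → … (one orbit).
4 cycles of lengths [294, 42, 6, 1].
sign(π) = (−1)^{n − #cycles} = (−1)^{343−4} = (−1)^339 = -1.
Via Zolotarev, sign(π_{255}) = (255|343) = -1.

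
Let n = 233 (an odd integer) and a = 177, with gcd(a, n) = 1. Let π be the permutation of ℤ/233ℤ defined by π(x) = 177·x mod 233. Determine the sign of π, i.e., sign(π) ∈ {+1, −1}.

+1

Trace 231: π^k(231) = [231, 112, 19, 101, 169, 89, 142] for k=0..6.
Cycle lengths of π_177 on ℤ/233ℤ: [116, 116, 1]; 3 cycles in total.
With 3 cycles on 233 points, sign = (−1)^{233−3} = +1.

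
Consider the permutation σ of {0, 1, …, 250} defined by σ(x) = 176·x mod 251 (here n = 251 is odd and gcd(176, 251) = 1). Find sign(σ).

-1

Orbit of 108 under x↦176x: [108, 183, 80, 24, 208, 213, 89]… (length divides ord_251(176)).
2 cycles of lengths [250, 1].
n − c = 251 − 2 = 249; sign = (−1)^249 = -1.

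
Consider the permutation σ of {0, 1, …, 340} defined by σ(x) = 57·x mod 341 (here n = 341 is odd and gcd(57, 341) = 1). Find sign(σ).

Start at x=161: 161 → 311 → 336 → 56 → 123 → 191 → 316 → … (one orbit).
Decompose π into cycles: lengths [30, 30, 30, 30, 30, 30, 30, 30, 30, 30, 10, 6, 6, 6, 6, 6, 1] (17 cycles, including the fixed point 0).
341 − 17 = 324 transpositions; sign(π) = (−1)^324 = +1.
Check: (57/341) = +1 by Zolotarev.

+1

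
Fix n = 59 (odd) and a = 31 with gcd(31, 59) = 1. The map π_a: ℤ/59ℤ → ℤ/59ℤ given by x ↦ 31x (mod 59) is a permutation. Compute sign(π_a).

Orbit of 19 under x↦31x: [19, 58, 28, 42, 4, 6, 9]… (length divides ord_59(31)).
Cycle lengths of π_31 on ℤ/59ℤ: [58, 1]; 2 cycles in total.
2 cycles on 59: each ℓ→(−1)^(ℓ−1), product (−1)^57 = -1.

-1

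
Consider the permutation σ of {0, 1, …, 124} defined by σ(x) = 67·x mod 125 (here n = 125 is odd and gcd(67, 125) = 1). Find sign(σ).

-1

Trace 111: π^k(111) = [111, 62, 29, 68, 56, 2, 9] for k=0..6.
Cycle type of π: 100 + 20 + 4 + 1; total 4 cycles.
125 − 4 = 121 transpositions; sign(π) = (−1)^121 = -1.
Check: (67/125) = -1 by Zolotarev.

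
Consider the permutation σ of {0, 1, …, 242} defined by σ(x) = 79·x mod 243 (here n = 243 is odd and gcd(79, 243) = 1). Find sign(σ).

Trace 79: π^k(79) = [79, 166, 235, 97, 130, 64, 196] for k=0..6.
Cycle type of π: 81×2 + 27×2 + 9×2 + 3×2 + 1×3; total 11 cycles.
Σ(ℓ_i−1) = 243−11 = 232; sign = (−1)^232 = +1.
The Jacobi symbol (79|243) = +1 (Zolotarev) agrees.

+1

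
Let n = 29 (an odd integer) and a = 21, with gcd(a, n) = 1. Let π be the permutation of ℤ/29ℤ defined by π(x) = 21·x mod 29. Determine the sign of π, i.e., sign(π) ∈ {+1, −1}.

-1

Orbit of 28 under x↦21x: [28, 8, 23, 19, 22, 27, 16]… (length divides ord_29(21)).
π_21 has 2 disjoint cycles with lengths [28, 1] on {0,…,28}.
sign(π) = (−1)^{n − #cycles} = (−1)^{29−2} = (−1)^27 = -1.
Check: (21/29) = -1 by Zolotarev.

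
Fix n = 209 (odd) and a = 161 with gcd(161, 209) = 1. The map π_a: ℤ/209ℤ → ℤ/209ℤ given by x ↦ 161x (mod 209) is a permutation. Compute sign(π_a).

Trace 169: π^k(169) = [169, 39, 9, 195, 45, 139, 16] for k=0..6.
Cycle lengths of π_161 on ℤ/209ℤ: [90, 90, 10, 9, 9, 1]; 6 cycles in total.
6 cycles on 209: each ℓ→(−1)^(ℓ−1), product (−1)^203 = -1.

-1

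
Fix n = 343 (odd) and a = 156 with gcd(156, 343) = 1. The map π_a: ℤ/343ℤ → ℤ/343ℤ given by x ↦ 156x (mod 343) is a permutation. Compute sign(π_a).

Orbit of 253 under x↦156x: [253, 23, 158, 295, 58, 130, 43]… (length divides ord_343(156)).
Cycle type of π: 147×2 + 21×2 + 3×2 + 1; total 7 cycles.
n − c = 343 − 7 = 336; sign = (−1)^336 = +1.
(156|343)_J = +1 (Zolotarev's lemma cross-check).

+1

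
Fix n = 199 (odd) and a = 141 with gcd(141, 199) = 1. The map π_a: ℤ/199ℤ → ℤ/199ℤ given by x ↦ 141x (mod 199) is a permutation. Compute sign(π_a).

-1

Trace 21: π^k(21) = [21, 175, 198, 58, 19, 92, 37] for k=0..6.
The orbit structure of x ↦ 141x mod 199: 12 orbits of sizes [18, 18, 18, 18, 18, 18, 18, 18, 18, 18, 18, 1].
Σ(ℓ_i−1) = 199−12 = 187; sign = (−1)^187 = -1.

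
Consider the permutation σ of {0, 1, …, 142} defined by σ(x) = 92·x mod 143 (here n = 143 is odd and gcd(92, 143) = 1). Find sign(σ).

Trace 92: π^k(92) = [92, 27, 53, 14, 1] for k=0..4.
Cycle lengths of π_92 on ℤ/143ℤ: [5, 5, 5, 5, 5, 5, 5, 5, 5, 5, 5, 5, 5, 5, 5, 5, 5, 5, 5, 5, 5, 5, 5, 5, 5, 5, 1, 1, 1, 1, 1, 1, 1, 1, 1, 1, 1, 1, 1]; 39 cycles in total.
143 − 39 = 104 transpositions; sign(π) = (−1)^104 = +1.
The Jacobi symbol (92|143) = +1 (Zolotarev) agrees.

+1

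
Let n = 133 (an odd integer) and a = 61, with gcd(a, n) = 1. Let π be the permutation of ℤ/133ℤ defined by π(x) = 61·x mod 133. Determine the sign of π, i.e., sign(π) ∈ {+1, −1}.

-1

Trace 17: π^k(17) = [17, 106, 82, 81, 20, 23, 73] for k=0..6.
The orbit structure of x ↦ 61x mod 133: 10 orbits of sizes [18, 18, 18, 18, 18, 18, 9, 9, 6, 1].
133 − 10 = 123 transpositions; sign(π) = (−1)^123 = -1.
(61|133)_J = -1 (Zolotarev's lemma cross-check).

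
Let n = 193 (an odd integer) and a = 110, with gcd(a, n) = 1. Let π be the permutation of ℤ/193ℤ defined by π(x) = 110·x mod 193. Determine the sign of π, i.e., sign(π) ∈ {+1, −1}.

+1

Start at x=179: 179 → 4 → 54 → 150 → 95 → 28 → 185 → … (one orbit).
3 cycles of lengths [96, 96, 1].
Σ(ℓ_i−1) = 193−3 = 190; sign = (−1)^190 = +1.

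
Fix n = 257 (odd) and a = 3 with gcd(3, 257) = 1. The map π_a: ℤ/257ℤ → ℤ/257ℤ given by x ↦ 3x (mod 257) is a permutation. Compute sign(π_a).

Trace 224: π^k(224) = [224, 158, 217, 137, 154, 205, 101] for k=0..6.
Decompose π into cycles: lengths [256, 1] (2 cycles, including the fixed point 0).
Σ(ℓ_i−1) = 257−2 = 255; sign = (−1)^255 = -1.
Check: (3/257) = -1 by Zolotarev.

-1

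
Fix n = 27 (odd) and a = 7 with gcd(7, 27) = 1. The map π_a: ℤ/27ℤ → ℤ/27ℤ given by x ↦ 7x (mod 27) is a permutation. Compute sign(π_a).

Start at x=16: 16 → 4 → 1 → 7 → 22 → 19 → 25 → … (one orbit).
Decompose π into cycles: lengths [9, 9, 3, 3, 1, 1, 1] (7 cycles, including the fixed point 0).
With 7 cycles on 27 points, sign = (−1)^{27−7} = +1.
Zolotarev: (7|27) = +1, matching the cycle-count sign.

+1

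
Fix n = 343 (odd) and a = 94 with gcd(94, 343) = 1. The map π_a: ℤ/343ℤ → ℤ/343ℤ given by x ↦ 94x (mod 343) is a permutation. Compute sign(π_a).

Trace 255: π^k(255) = [255, 303, 13, 193, 306, 295, 290] for k=0..6.
The orbit structure of x ↦ 94x mod 343: 4 orbits of sizes [294, 42, 6, 1].
Σ(ℓ_i−1) = 343−4 = 339; sign = (−1)^339 = -1.
(94|343)_J = -1 (Zolotarev's lemma cross-check).

-1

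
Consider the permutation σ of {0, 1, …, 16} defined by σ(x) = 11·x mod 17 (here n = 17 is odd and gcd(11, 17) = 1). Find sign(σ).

-1

Orbit of 14 under x↦11x: [14, 1, 11, 2, 5, 4, 10]… (length divides ord_17(11)).
Cycle lengths of π_11 on ℤ/17ℤ: [16, 1]; 2 cycles in total.
2 cycles on 17: each ℓ→(−1)^(ℓ−1), product (−1)^15 = -1.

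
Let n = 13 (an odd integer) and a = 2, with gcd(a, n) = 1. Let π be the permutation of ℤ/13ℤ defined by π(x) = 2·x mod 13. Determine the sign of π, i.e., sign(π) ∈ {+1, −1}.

Start at x=4: 4 → 8 → 3 → 6 → 12 → 11 → 9 → … (one orbit).
π_2 has 2 disjoint cycles with lengths [12, 1] on {0,…,12}.
2 cycles on 13: each ℓ→(−1)^(ℓ−1), product (−1)^11 = -1.
The Jacobi symbol (2|13) = -1 (Zolotarev) agrees.

-1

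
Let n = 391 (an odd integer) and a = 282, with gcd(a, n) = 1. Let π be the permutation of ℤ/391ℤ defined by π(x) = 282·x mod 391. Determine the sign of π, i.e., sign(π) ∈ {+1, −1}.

Orbit of 55 under x↦282x: [55, 261, 94, 311, 118, 41, 223]… (length divides ord_391(282)).
π_282 has 6 disjoint cycles with lengths [176, 176, 16, 11, 11, 1] on {0,…,390}.
sign(π) = (−1)^{n − #cycles} = (−1)^{391−6} = (−1)^385 = -1.
Check: (282/391) = -1 by Zolotarev.

-1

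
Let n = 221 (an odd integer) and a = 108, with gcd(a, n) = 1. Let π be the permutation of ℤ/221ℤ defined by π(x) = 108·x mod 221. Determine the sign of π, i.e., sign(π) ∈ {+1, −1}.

-1

Start at x=114: 114 → 157 → 160 → 42 → 116 → 152 → 62 → … (one orbit).
Cycle lengths of π_108 on ℤ/221ℤ: [48, 48, 48, 48, 16, 6, 6, 1]; 8 cycles in total.
sign(π) = (−1)^{n − #cycles} = (−1)^{221−8} = (−1)^213 = -1.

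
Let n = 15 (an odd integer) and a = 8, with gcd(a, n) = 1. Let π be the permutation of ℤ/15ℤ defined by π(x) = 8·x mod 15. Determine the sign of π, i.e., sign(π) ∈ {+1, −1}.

Orbit of 8 under x↦8x: [8, 4, 2, 1]… (length divides ord_15(8)).
Cycle type of π: 4×3 + 2 + 1; total 5 cycles.
Σ(ℓ_i−1) = 15−5 = 10; sign = (−1)^10 = +1.

+1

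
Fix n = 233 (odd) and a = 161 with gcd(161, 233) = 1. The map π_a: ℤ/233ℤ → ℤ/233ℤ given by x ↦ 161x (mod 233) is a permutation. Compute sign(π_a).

Trace 100: π^k(100) = [100, 23, 208, 169, 181, 16, 13] for k=0..6.
The orbit structure of x ↦ 161x mod 233: 3 orbits of sizes [116, 116, 1].
With 3 cycles on 233 points, sign = (−1)^{233−3} = +1.
The Jacobi symbol (161|233) = +1 (Zolotarev) agrees.

+1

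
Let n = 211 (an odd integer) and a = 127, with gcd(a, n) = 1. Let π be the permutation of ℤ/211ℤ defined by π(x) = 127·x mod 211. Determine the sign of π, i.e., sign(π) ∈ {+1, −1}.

-1

Orbit of 209 under x↦127x: [209, 168, 25, 10, 4, 86, 161]… (length divides ord_211(127)).
π_127 has 2 disjoint cycles with lengths [210, 1] on {0,…,210}.
n − c = 211 − 2 = 209; sign = (−1)^209 = -1.
(127|211)_J = -1 (Zolotarev's lemma cross-check).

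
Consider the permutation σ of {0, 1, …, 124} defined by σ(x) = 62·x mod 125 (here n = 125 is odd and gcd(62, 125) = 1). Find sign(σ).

-1

Start at x=88: 88 → 81 → 22 → 114 → 68 → 91 → 17 → … (one orbit).
Cycle lengths of π_62 on ℤ/125ℤ: [100, 20, 4, 1]; 4 cycles in total.
With 4 cycles on 125 points, sign = (−1)^{125−4} = -1.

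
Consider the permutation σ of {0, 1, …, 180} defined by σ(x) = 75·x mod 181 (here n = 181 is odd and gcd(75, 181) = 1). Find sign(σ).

+1

Start at x=161: 161 → 129 → 82 → 177 → 62 → 125 → 144 → … (one orbit).
Decompose π into cycles: lengths [45, 45, 45, 45, 1] (5 cycles, including the fixed point 0).
With 5 cycles on 181 points, sign = (−1)^{181−5} = +1.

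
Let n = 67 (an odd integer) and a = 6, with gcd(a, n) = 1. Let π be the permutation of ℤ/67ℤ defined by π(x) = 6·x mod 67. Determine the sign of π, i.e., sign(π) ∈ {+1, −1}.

+1

Trace 40: π^k(40) = [40, 39, 33, 64, 49, 26, 22] for k=0..6.
Cycle lengths of π_6 on ℤ/67ℤ: [33, 33, 1]; 3 cycles in total.
n − c = 67 − 3 = 64; sign = (−1)^64 = +1.
Via Zolotarev, sign(π_{6}) = (6|67) = +1.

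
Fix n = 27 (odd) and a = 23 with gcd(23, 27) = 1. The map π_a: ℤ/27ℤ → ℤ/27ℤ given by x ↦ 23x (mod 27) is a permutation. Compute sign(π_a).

Orbit of 22 under x↦23x: [22, 20, 1, 23, 16, 17, 13]… (length divides ord_27(23)).
4 cycles of lengths [18, 6, 2, 1].
sign(π) = (−1)^{n − #cycles} = (−1)^{27−4} = (−1)^23 = -1.
Via Zolotarev, sign(π_{23}) = (23|27) = -1.

-1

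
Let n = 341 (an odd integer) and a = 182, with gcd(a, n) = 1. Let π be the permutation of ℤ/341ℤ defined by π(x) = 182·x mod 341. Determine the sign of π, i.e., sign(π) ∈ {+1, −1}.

Trace 163: π^k(163) = [163, 340, 159, 294, 312, 178, 1] for k=0..6.
Cycle lengths of π_182 on ℤ/341ℤ: [10, 10, 10, 10, 10, 10, 10, 10, 10, 10, 10, 10, 10, 10, 10, 10, 10, 10, 10, 10, 10, 10, 10, 10, 10, 10, 10, 10, 10, 10, 10, 10, 10, 10, 1]; 35 cycles in total.
sign(π) = (−1)^{n − #cycles} = (−1)^{341−35} = (−1)^306 = +1.

+1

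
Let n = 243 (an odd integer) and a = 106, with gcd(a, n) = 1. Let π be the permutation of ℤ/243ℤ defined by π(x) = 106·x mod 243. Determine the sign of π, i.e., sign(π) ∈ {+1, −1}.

+1

Trace 79: π^k(79) = [79, 112, 208, 178, 157, 118, 115] for k=0..6.
Cycle lengths of π_106 on ℤ/243ℤ: [81, 81, 27, 27, 9, 9, 3, 3, 1, 1, 1]; 11 cycles in total.
With 11 cycles on 243 points, sign = (−1)^{243−11} = +1.
(106|243)_J = +1 (Zolotarev's lemma cross-check).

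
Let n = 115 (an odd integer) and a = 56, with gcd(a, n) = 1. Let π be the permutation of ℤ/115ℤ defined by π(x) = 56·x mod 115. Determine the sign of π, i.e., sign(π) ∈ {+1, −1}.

Orbit of 91 under x↦56x: [91, 36, 61, 81, 51, 96, 86]… (length divides ord_115(56)).
Decompose π into cycles: lengths [22, 22, 22, 22, 22, 1, 1, 1, 1, 1] (10 cycles, including the fixed point 0).
With 10 cycles on 115 points, sign = (−1)^{115−10} = -1.
Check: (56/115) = -1 by Zolotarev.

-1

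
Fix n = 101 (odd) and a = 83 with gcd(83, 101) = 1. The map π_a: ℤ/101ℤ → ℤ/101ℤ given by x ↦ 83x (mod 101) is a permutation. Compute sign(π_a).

Orbit of 20 under x↦83x: [20, 44, 16, 15, 33, 12, 87]… (length divides ord_101(83)).
2 cycles of lengths [100, 1].
sign(π) = (−1)^{n − #cycles} = (−1)^{101−2} = (−1)^99 = -1.
Via Zolotarev, sign(π_{83}) = (83|101) = -1.

-1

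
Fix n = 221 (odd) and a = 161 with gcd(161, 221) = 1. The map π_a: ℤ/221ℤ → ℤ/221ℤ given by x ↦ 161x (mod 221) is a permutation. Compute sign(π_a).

-1

Orbit of 151 under x↦161x: [151, 1, 161, 64, 138, 118, 213]… (length divides ord_221(161)).
30 cycles of lengths [8, 8, 8, 8, 8, 8, 8, 8, 8, 8, 8, 8, 8, 8, 8, 8, 8, 8, 8, 8, 8, 8, 8, 8, 8, 8, 4, 4, 4, 1].
With 30 cycles on 221 points, sign = (−1)^{221−30} = -1.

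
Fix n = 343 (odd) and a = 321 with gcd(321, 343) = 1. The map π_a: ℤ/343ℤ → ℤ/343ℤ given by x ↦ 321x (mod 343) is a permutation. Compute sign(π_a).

Trace 337: π^k(337) = [337, 132, 183, 90, 78, 342, 22] for k=0..6.
π_321 has 10 disjoint cycles with lengths [98, 98, 98, 14, 14, 14, 2, 2, 2, 1] on {0,…,342}.
With 10 cycles on 343 points, sign = (−1)^{343−10} = -1.
Zolotarev: (321|343) = -1, matching the cycle-count sign.

-1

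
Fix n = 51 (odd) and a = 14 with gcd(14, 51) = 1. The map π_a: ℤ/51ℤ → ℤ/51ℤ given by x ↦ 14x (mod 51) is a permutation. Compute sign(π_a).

Trace 23: π^k(23) = [23, 16, 20, 25, 44, 4, 5] for k=0..6.
π_14 has 5 disjoint cycles with lengths [16, 16, 16, 2, 1] on {0,…,50}.
5 cycles on 51: each ℓ→(−1)^(ℓ−1), product (−1)^46 = +1.
Check: (14/51) = +1 by Zolotarev.

+1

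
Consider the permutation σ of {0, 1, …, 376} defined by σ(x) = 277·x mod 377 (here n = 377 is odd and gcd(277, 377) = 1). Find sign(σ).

Orbit of 168 under x↦277x: [168, 165, 88, 248, 82, 94, 25]… (length divides ord_377(277)).
Decompose π into cycles: lengths [42, 42, 42, 42, 42, 42, 42, 42, 7, 7, 7, 7, 6, 6, 1] (15 cycles, including the fixed point 0).
377 − 15 = 362 transpositions; sign(π) = (−1)^362 = +1.

+1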